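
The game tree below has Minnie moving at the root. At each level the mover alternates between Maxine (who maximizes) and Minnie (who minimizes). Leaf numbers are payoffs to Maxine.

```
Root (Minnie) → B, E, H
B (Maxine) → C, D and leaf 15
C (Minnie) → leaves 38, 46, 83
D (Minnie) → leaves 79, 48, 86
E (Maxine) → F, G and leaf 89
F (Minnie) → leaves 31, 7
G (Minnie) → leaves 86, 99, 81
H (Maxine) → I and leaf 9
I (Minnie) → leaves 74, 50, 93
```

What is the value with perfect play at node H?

I: min(74, 50, 93) = 50
H: max(50, 9) = 50

50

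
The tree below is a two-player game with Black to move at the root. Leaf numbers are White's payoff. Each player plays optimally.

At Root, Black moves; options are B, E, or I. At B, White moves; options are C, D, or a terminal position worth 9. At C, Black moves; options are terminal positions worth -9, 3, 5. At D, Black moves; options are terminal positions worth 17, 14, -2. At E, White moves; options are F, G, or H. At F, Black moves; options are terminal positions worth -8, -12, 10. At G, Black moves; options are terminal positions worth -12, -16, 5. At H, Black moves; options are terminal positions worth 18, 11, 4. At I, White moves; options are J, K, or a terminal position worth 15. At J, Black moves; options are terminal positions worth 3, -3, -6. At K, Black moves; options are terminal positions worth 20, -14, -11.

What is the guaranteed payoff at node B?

C: min(-9, 3, 5) = -9
D: min(17, 14, -2) = -2
B: max(-9, -2, 9) = 9

9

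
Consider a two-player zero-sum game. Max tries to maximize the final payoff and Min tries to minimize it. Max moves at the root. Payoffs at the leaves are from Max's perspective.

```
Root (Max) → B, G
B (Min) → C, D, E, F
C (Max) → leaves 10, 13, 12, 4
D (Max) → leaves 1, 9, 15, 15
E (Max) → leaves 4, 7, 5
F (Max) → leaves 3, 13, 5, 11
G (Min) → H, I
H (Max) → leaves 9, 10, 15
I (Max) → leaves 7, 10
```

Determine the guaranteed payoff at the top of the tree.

C (Max): max(10, 13, 12, 4) = 13
D (Max): max(1, 9, 15, 15) = 15
E (Max): max(4, 7, 5) = 7
F (Max): max(3, 13, 5, 11) = 13
B (Min): min(13, 15, 7, 13) = 7
H (Max): max(9, 10, 15) = 15
I (Max): max(7, 10) = 10
G (Min): min(15, 10) = 10
Root (Max): max(7, 10) = 10

10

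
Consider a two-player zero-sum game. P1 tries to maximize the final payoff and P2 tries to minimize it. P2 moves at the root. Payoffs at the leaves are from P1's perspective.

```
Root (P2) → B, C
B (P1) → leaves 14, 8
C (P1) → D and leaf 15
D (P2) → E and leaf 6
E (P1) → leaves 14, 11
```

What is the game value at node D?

E: max(14, 11) = 14
D: min(14, 6) = 6

6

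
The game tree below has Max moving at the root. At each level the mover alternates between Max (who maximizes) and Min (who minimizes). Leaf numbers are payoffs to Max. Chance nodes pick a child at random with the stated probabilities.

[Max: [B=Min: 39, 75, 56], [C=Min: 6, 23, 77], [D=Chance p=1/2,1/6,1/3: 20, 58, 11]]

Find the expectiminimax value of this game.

39

B (Min): min(39, 75, 56) = 39
C (Min): min(6, 23, 77) = 6
D (Chance): 1/2·20 + 1/6·58 + 1/3·11 = 23.33
Root (Max): max(39, 6, 23.33) = 39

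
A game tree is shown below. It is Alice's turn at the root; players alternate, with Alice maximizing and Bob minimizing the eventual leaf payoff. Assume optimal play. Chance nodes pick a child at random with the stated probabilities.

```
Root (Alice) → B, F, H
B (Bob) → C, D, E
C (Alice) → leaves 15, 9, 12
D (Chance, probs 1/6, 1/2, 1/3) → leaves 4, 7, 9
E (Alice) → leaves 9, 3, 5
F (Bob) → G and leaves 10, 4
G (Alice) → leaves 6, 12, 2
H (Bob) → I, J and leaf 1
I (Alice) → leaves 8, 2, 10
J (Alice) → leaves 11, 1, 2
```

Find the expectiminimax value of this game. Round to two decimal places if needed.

C (Alice): max(15, 9, 12) = 15
D (Chance): 1/6·4 + 1/2·7 + 1/3·9 = 7.17
E (Alice): max(9, 3, 5) = 9
B (Bob): min(15, 7.17, 9) = 7.17
G (Alice): max(6, 12, 2) = 12
F (Bob): min(12, 10, 4) = 4
I (Alice): max(8, 2, 10) = 10
J (Alice): max(11, 1, 2) = 11
H (Bob): min(10, 11, 1) = 1
Root (Alice): max(7.17, 4, 1) = 7.17

7.17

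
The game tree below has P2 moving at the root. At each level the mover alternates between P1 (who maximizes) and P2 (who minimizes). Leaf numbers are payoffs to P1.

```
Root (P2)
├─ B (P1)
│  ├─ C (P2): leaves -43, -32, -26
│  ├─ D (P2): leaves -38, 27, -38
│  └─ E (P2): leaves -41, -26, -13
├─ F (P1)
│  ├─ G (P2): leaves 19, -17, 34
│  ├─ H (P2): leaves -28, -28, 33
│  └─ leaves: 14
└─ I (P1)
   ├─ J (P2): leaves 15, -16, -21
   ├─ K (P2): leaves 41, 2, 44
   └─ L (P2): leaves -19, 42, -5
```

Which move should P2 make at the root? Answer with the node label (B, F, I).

B

C (P2): min(-43, -32, -26) = -43
D (P2): min(-38, 27, -38) = -38
E (P2): min(-41, -26, -13) = -41
B (P1): max(-43, -38, -41) = -38
G (P2): min(19, -17, 34) = -17
H (P2): min(-28, -28, 33) = -28
F (P1): max(-17, -28, 14) = 14
J (P2): min(15, -16, -21) = -21
K (P2): min(41, 2, 44) = 2
L (P2): min(-19, 42, -5) = -19
I (P1): max(-21, 2, -19) = 2
Root (P2): min(-38, 14, 2) = -38
P2 picks the child with the lowest value: B (value -38).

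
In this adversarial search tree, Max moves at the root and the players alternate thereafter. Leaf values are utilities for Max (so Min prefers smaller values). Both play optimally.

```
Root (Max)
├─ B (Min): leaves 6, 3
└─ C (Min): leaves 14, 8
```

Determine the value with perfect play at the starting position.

B (Min): min(6, 3) = 3
C (Min): min(14, 8) = 8
Root (Max): max(3, 8) = 8

8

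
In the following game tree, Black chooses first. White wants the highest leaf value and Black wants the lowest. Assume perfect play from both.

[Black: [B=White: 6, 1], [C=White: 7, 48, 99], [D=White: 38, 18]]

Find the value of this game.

B (White): max(6, 1) = 6
C (White): max(7, 48, 99) = 99
D (White): max(38, 18) = 38
Root (Black): min(6, 99, 38) = 6

6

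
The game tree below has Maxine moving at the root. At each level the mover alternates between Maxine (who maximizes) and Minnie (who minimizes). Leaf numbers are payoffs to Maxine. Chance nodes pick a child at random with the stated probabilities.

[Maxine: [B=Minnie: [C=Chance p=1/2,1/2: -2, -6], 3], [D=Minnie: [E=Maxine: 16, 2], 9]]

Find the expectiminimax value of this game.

C (Chance): 1/2·-2 + 1/2·-6 = -4
B (Minnie): min(-4, 3) = -4
E (Maxine): max(16, 2) = 16
D (Minnie): min(16, 9) = 9
Root (Maxine): max(-4, 9) = 9

9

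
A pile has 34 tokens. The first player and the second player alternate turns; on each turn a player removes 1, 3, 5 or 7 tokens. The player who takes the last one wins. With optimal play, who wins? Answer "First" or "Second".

Second

i:   0  1  2  3  4  5  6  7  8  9 10 11 12 13 14 15 16 17 18 19 20 21 22 23 24 25 26 27 28 29 30 31 32 33 34
     L  W  L  W  L  W  L  W  L  W  L  W  L  W  L  W  L  W  L  W  L  W  L  W  L  W  L  W  L  W  L  W  L  W  L
Position 34 is L, so the second player wins.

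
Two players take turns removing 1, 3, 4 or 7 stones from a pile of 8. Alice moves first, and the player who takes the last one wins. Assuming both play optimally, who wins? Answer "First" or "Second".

Mark each pile size as W (mover wins) or L (mover loses):
i:   0  1  2  3  4  5  6  7  8
     L  W  L  W  W  W  W  W  L
Position 8 is L, so the second player wins.

Second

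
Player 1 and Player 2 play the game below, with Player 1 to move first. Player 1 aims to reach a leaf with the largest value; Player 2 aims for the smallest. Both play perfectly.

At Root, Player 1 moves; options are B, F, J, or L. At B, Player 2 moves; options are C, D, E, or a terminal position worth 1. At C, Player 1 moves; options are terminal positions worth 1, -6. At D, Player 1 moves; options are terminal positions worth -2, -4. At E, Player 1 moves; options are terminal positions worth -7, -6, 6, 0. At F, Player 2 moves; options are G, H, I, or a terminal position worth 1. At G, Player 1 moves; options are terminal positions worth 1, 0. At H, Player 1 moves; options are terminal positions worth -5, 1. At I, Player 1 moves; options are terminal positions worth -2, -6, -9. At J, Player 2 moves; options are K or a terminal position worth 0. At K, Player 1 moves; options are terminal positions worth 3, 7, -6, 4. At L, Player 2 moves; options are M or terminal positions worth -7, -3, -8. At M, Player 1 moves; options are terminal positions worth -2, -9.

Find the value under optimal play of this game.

C (Player 1): max(1, -6) = 1
D (Player 1): max(-2, -4) = -2
E (Player 1): max(-7, -6, 6, 0) = 6
B (Player 2): min(1, -2, 6, 1) = -2
G (Player 1): max(1, 0) = 1
H (Player 1): max(-5, 1) = 1
I (Player 1): max(-2, -6, -9) = -2
F (Player 2): min(1, 1, -2, 1) = -2
K (Player 1): max(3, 7, -6, 4) = 7
J (Player 2): min(7, 0) = 0
M (Player 1): max(-2, -9) = -2
L (Player 2): min(-2, -7, -3, -8) = -8
Root (Player 1): max(-2, -2, 0, -8) = 0

0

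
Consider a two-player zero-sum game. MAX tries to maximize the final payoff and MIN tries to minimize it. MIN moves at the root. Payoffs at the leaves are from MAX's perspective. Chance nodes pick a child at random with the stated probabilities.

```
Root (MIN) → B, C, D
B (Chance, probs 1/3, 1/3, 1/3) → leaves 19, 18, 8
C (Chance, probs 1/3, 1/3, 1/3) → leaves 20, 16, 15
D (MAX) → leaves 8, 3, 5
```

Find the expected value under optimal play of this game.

8

B (Chance): 1/3·19 + 1/3·18 + 1/3·8 = 15
C (Chance): 1/3·20 + 1/3·16 + 1/3·15 = 17
D (MAX): max(8, 3, 5) = 8
Root (MIN): min(15, 17, 8) = 8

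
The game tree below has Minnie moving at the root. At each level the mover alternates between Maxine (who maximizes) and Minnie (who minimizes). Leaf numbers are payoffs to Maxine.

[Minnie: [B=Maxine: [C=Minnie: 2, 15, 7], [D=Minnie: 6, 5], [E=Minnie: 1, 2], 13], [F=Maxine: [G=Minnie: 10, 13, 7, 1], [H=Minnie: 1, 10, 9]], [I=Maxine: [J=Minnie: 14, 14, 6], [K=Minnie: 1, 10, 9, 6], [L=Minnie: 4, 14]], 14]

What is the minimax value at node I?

6

J: min(14, 14, 6) = 6
K: min(1, 10, 9, 6) = 1
L: min(4, 14) = 4
I: max(6, 1, 4) = 6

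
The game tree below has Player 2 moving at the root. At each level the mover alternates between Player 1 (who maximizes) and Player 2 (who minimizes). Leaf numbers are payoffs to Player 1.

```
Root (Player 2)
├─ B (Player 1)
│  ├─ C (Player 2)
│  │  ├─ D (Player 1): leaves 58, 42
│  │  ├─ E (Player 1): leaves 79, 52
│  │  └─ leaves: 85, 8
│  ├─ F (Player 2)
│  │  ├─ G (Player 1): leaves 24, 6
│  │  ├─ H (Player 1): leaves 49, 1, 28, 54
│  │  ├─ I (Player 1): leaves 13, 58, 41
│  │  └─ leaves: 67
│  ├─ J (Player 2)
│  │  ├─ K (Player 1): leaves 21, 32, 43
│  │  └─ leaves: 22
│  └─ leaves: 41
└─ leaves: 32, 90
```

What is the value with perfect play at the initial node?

32

D (Player 1): max(58, 42) = 58
E (Player 1): max(79, 52) = 79
C (Player 2): min(58, 79, 85, 8) = 8
G (Player 1): max(24, 6) = 24
H (Player 1): max(49, 1, 28, 54) = 54
I (Player 1): max(13, 58, 41) = 58
F (Player 2): min(24, 54, 58, 67) = 24
K (Player 1): max(21, 32, 43) = 43
J (Player 2): min(43, 22) = 22
B (Player 1): max(8, 24, 22, 41) = 41
Root (Player 2): min(41, 32, 90) = 32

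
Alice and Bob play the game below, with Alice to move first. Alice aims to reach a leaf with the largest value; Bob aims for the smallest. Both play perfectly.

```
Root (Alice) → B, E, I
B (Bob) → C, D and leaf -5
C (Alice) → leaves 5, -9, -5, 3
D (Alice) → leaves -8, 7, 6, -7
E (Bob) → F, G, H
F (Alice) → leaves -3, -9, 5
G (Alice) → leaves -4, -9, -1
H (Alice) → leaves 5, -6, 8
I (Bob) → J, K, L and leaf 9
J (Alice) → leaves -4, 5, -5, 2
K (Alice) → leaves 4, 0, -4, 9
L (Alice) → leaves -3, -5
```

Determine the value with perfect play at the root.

C (Alice): max(5, -9, -5, 3) = 5
D (Alice): max(-8, 7, 6, -7) = 7
B (Bob): min(5, 7, -5) = -5
F (Alice): max(-3, -9, 5) = 5
G (Alice): max(-4, -9, -1) = -1
H (Alice): max(5, -6, 8) = 8
E (Bob): min(5, -1, 8) = -1
J (Alice): max(-4, 5, -5, 2) = 5
K (Alice): max(4, 0, -4, 9) = 9
L (Alice): max(-3, -5) = -3
I (Bob): min(5, 9, -3, 9) = -3
Root (Alice): max(-5, -1, -3) = -1

-1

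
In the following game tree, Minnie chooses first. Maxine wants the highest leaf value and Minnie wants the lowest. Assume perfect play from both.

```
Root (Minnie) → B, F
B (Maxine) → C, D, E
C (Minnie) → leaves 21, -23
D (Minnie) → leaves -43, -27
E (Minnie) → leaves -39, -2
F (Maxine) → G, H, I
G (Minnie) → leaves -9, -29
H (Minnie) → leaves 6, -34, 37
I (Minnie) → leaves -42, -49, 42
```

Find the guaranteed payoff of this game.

C (Minnie): min(21, -23) = -23
D (Minnie): min(-43, -27) = -43
E (Minnie): min(-39, -2) = -39
B (Maxine): max(-23, -43, -39) = -23
G (Minnie): min(-9, -29) = -29
H (Minnie): min(6, -34, 37) = -34
I (Minnie): min(-42, -49, 42) = -49
F (Maxine): max(-29, -34, -49) = -29
Root (Minnie): min(-23, -29) = -29

-29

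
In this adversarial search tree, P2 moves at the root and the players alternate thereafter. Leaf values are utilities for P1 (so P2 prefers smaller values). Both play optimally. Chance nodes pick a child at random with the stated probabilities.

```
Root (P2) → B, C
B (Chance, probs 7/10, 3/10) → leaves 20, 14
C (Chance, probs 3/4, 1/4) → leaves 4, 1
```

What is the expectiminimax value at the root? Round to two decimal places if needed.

B (Chance): 7/10·20 + 3/10·14 = 18.2
C (Chance): 3/4·4 + 1/4·1 = 3.25
Root (P2): min(18.2, 3.25) = 3.25

3.25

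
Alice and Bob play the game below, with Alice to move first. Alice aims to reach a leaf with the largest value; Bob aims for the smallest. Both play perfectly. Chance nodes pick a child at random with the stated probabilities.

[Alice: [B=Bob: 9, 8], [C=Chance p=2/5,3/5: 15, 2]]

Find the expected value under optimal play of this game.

8

B (Bob): min(9, 8) = 8
C (Chance): 2/5·15 + 3/5·2 = 7.2
Root (Alice): max(8, 7.2) = 8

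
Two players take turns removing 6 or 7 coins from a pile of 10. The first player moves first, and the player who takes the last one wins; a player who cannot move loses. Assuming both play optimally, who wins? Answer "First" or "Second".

First

Mark each pile size as W (mover wins) or L (mover loses):
i:   0  1  2  3  4  5  6  7  8  9 10
     L  L  L  L  L  L  W  W  W  W  W
Position 10 is W, so the first player wins.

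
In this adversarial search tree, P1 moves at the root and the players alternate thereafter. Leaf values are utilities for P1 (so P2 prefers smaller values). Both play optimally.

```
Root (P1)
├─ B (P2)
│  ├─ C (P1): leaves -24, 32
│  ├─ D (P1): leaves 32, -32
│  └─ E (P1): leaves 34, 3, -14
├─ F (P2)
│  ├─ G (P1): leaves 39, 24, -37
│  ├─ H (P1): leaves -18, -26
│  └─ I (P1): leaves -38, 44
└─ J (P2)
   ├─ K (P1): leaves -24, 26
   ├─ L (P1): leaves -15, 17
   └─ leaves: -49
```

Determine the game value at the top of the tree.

C (P1): max(-24, 32) = 32
D (P1): max(32, -32) = 32
E (P1): max(34, 3, -14) = 34
B (P2): min(32, 32, 34) = 32
G (P1): max(39, 24, -37) = 39
H (P1): max(-18, -26) = -18
I (P1): max(-38, 44) = 44
F (P2): min(39, -18, 44) = -18
K (P1): max(-24, 26) = 26
L (P1): max(-15, 17) = 17
J (P2): min(26, 17, -49) = -49
Root (P1): max(32, -18, -49) = 32

32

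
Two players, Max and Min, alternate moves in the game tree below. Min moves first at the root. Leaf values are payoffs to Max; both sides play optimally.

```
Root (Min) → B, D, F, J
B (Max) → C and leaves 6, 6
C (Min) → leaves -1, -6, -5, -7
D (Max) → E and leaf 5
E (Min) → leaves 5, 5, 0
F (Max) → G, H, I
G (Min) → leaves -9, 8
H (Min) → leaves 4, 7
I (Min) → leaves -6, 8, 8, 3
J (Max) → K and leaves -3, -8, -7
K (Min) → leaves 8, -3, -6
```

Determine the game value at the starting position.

C (Min): min(-1, -6, -5, -7) = -7
B (Max): max(-7, 6, 6) = 6
E (Min): min(5, 5, 0) = 0
D (Max): max(0, 5) = 5
G (Min): min(-9, 8) = -9
H (Min): min(4, 7) = 4
I (Min): min(-6, 8, 8, 3) = -6
F (Max): max(-9, 4, -6) = 4
K (Min): min(8, -3, -6) = -6
J (Max): max(-6, -3, -8, -7) = -3
Root (Min): min(6, 5, 4, -3) = -3

-3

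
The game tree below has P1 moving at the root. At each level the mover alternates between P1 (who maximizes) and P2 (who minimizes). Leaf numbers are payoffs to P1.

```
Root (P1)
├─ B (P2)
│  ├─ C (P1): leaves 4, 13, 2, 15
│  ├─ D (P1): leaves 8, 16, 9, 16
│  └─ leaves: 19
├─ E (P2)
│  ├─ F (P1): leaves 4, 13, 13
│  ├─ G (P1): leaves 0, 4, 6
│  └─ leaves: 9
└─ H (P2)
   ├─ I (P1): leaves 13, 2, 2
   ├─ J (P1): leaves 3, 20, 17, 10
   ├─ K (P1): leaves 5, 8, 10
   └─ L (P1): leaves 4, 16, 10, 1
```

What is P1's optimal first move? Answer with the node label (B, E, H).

B

C (P1): max(4, 13, 2, 15) = 15
D (P1): max(8, 16, 9, 16) = 16
B (P2): min(15, 16, 19) = 15
F (P1): max(4, 13, 13) = 13
G (P1): max(0, 4, 6) = 6
E (P2): min(13, 6, 9) = 6
I (P1): max(13, 2, 2) = 13
J (P1): max(3, 20, 17, 10) = 20
K (P1): max(5, 8, 10) = 10
L (P1): max(4, 16, 10, 1) = 16
H (P2): min(13, 20, 10, 16) = 10
Root (P1): max(15, 6, 10) = 15
P1 picks the child with the highest value: B (value 15).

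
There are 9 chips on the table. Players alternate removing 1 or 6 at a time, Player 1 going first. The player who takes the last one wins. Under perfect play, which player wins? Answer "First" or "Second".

W/L table (W = player to move can force a win):
i:   0  1  2  3  4  5  6  7  8  9
     L  W  L  W  L  W  W  L  W  L
Position 9 is L, so the second player wins.

Second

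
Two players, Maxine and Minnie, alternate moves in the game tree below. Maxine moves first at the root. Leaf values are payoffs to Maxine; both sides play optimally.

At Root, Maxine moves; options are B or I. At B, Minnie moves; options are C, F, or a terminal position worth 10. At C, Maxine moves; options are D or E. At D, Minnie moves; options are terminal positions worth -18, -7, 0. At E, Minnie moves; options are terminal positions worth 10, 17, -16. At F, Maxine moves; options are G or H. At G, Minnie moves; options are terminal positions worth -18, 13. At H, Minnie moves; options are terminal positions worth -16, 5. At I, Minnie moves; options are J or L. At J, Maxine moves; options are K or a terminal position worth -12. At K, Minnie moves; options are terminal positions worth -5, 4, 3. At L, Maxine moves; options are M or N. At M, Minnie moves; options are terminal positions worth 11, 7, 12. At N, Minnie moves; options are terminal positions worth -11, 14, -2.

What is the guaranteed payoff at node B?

D: min(-18, -7, 0) = -18
E: min(10, 17, -16) = -16
C: max(-18, -16) = -16
G: min(-18, 13) = -18
H: min(-16, 5) = -16
F: max(-18, -16) = -16
B: min(-16, -16, 10) = -16

-16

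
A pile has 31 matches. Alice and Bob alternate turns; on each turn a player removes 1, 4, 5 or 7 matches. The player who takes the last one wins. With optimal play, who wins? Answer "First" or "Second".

First

i:   0  1  2  3  4  5  6  7  8  9 10 11 12 13 14 15 16 17 18 19 20 21 22 23 24 25 26 27 28 29 30 31
     L  W  L  W  W  W  W  W  L  W  L  W  W  W  W  W  L  W  L  W  W  W  W  W  L  W  L  W  W  W  W  W
Position 31 is W, so the first player wins.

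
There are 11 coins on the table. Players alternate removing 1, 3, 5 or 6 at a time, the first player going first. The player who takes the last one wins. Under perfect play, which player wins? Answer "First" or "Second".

i:   0  1  2  3  4  5  6  7  8  9 10 11
     L  W  L  W  L  W  W  W  W  W  W  L
Position 11 is L, so the second player wins.

Second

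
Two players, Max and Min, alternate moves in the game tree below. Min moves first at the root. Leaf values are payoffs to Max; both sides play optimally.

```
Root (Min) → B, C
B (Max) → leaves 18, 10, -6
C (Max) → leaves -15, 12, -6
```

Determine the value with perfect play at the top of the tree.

12

B (Max): max(18, 10, -6) = 18
C (Max): max(-15, 12, -6) = 12
Root (Min): min(18, 12) = 12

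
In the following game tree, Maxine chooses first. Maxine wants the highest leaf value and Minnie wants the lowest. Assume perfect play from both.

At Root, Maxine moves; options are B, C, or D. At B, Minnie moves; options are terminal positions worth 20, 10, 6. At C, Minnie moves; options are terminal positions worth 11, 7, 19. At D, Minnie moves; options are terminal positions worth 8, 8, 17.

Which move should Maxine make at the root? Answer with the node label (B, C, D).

D

B (Minnie): min(20, 10, 6) = 6
C (Minnie): min(11, 7, 19) = 7
D (Minnie): min(8, 8, 17) = 8
Root (Maxine): max(6, 7, 8) = 8
Maxine picks the child with the highest value: D (value 8).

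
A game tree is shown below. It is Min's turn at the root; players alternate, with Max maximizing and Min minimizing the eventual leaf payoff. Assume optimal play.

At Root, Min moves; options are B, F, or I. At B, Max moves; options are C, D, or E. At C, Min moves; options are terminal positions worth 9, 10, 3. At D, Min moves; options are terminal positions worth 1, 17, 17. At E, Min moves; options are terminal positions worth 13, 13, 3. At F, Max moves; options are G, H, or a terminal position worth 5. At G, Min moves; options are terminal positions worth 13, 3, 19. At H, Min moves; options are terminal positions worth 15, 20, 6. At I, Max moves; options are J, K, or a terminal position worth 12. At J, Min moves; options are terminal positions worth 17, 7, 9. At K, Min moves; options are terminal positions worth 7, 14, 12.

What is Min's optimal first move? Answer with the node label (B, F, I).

B

C (Min): min(9, 10, 3) = 3
D (Min): min(1, 17, 17) = 1
E (Min): min(13, 13, 3) = 3
B (Max): max(3, 1, 3) = 3
G (Min): min(13, 3, 19) = 3
H (Min): min(15, 20, 6) = 6
F (Max): max(3, 6, 5) = 6
J (Min): min(17, 7, 9) = 7
K (Min): min(7, 14, 12) = 7
I (Max): max(7, 7, 12) = 12
Root (Min): min(3, 6, 12) = 3
Min picks the child with the lowest value: B (value 3).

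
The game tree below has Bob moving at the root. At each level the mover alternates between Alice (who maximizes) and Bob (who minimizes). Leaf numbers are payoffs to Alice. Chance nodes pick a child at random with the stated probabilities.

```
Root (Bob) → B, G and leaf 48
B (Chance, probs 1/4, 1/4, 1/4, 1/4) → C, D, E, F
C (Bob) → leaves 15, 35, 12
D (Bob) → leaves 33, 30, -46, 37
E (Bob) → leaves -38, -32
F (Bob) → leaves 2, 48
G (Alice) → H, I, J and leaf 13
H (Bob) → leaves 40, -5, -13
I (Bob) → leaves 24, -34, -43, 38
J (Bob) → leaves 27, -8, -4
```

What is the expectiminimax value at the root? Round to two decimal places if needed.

C (Bob): min(15, 35, 12) = 12
D (Bob): min(33, 30, -46, 37) = -46
E (Bob): min(-38, -32) = -38
F (Bob): min(2, 48) = 2
B (Chance): 1/4·12 + 1/4·-46 + 1/4·-38 + 1/4·2 = -17.5
H (Bob): min(40, -5, -13) = -13
I (Bob): min(24, -34, -43, 38) = -43
J (Bob): min(27, -8, -4) = -8
G (Alice): max(-13, -43, -8, 13) = 13
Root (Bob): min(-17.5, 13, 48) = -17.5

-17.5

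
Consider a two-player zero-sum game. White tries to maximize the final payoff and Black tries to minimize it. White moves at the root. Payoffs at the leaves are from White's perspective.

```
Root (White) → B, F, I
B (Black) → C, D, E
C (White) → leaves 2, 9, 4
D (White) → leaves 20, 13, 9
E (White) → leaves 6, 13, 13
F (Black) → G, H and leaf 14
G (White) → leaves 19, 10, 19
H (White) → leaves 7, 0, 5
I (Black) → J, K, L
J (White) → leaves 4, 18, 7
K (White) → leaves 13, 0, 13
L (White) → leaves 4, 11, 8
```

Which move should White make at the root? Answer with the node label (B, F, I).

C (White): max(2, 9, 4) = 9
D (White): max(20, 13, 9) = 20
E (White): max(6, 13, 13) = 13
B (Black): min(9, 20, 13) = 9
G (White): max(19, 10, 19) = 19
H (White): max(7, 0, 5) = 7
F (Black): min(19, 7, 14) = 7
J (White): max(4, 18, 7) = 18
K (White): max(13, 0, 13) = 13
L (White): max(4, 11, 8) = 11
I (Black): min(18, 13, 11) = 11
Root (White): max(9, 7, 11) = 11
White picks the child with the highest value: I (value 11).

I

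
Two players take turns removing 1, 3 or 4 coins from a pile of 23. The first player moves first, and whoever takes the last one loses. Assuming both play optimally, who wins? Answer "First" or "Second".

First

W/L table (W = player to move can force a win):
i:   0  1  2  3  4  5  6  7  8  9 10 11 12 13 14 15 16 17 18 19 20 21 22 23
     W  L  W  L  W  W  W  W  L  W  L  W  W  W  W  L  W  L  W  W  W  W  L  W
Position 23 is W, so the first player wins.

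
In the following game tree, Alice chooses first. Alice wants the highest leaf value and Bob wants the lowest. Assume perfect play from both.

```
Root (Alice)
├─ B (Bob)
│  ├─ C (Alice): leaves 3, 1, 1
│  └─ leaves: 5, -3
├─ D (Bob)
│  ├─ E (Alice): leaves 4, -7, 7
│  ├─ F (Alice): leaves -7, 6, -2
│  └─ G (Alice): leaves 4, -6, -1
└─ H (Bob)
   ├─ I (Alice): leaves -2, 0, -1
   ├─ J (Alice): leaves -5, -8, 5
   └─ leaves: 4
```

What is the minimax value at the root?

C (Alice): max(3, 1, 1) = 3
B (Bob): min(3, 5, -3) = -3
E (Alice): max(4, -7, 7) = 7
F (Alice): max(-7, 6, -2) = 6
G (Alice): max(4, -6, -1) = 4
D (Bob): min(7, 6, 4) = 4
I (Alice): max(-2, 0, -1) = 0
J (Alice): max(-5, -8, 5) = 5
H (Bob): min(0, 5, 4) = 0
Root (Alice): max(-3, 4, 0) = 4

4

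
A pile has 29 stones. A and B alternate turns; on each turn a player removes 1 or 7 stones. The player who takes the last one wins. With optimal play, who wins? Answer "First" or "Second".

Mark each pile size as W (mover wins) or L (mover loses):
i:   0  1  2  3  4  5  6  7  8  9 10 11 12 13 14 15 16 17 18 19 20 21 22 23 24 25 26 27 28 29
     L  W  L  W  L  W  L  W  L  W  L  W  L  W  L  W  L  W  L  W  L  W  L  W  L  W  L  W  L  W
Position 29 is W, so the first player wins.

First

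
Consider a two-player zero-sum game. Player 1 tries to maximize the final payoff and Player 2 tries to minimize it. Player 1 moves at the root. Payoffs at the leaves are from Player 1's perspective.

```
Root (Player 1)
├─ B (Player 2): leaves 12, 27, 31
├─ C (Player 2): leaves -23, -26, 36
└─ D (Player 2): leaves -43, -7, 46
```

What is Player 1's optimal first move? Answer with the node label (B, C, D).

B

B (Player 2): min(12, 27, 31) = 12
C (Player 2): min(-23, -26, 36) = -26
D (Player 2): min(-43, -7, 46) = -43
Root (Player 1): max(12, -26, -43) = 12
Player 1 picks the child with the highest value: B (value 12).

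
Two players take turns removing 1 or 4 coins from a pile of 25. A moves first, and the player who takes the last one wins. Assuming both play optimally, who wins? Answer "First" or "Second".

Second

Compute winning (W) and losing (L) positions by backward induction:
i:   0  1  2  3  4  5  6  7  8  9 10 11 12 13 14 15 16 17 18 19 20 21 22 23 24 25
     L  W  L  W  W  L  W  L  W  W  L  W  L  W  W  L  W  L  W  W  L  W  L  W  W  L
Position 25 is L, so the second player wins.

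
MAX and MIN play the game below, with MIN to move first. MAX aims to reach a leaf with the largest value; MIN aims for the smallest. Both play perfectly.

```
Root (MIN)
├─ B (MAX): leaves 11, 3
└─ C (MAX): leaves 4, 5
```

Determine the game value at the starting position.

5

B (MAX): max(11, 3) = 11
C (MAX): max(4, 5) = 5
Root (MIN): min(11, 5) = 5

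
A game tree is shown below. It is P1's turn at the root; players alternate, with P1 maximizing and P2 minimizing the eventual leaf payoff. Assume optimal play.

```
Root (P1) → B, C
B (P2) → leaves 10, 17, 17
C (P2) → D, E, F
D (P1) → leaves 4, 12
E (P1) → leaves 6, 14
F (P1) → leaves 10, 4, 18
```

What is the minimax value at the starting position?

B (P2): min(10, 17, 17) = 10
D (P1): max(4, 12) = 12
E (P1): max(6, 14) = 14
F (P1): max(10, 4, 18) = 18
C (P2): min(12, 14, 18) = 12
Root (P1): max(10, 12) = 12

12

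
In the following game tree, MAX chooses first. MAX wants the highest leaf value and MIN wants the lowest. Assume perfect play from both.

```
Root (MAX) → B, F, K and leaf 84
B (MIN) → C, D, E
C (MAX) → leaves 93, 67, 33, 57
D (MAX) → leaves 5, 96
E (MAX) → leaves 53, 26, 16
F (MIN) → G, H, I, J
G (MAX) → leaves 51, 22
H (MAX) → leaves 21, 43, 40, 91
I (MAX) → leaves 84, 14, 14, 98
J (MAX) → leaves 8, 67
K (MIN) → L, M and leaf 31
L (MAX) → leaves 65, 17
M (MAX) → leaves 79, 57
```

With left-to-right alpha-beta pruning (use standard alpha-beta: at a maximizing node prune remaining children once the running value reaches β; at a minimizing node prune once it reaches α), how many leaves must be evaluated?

16

C [α=-∞,β=+∞]: v=93
D [α=-∞,β=93]: v=96
E [α=-∞,β=93]: v=53
B [α=-∞,β=+∞]: v=53
G [α=53,β=+∞]: v=51
F [α=53,β=+∞]: v=51 after child 1 ≤ α → α-cutoff, skip 3
L [α=53,β=+∞]: v=65
M [α=53,β=65]: v=79 after child 1 ≥ β → β-cutoff, skip 1
K [α=53,β=+∞]: v=31
Root [α=-∞,β=+∞]: v=84
Leaves evaluated: 16 of 27.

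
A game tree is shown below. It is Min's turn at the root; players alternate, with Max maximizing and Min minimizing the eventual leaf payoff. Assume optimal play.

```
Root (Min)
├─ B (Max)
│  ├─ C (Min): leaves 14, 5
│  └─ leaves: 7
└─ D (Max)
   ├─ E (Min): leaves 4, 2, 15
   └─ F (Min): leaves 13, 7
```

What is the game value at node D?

7

E: min(4, 2, 15) = 2
F: min(13, 7) = 7
D: max(2, 7) = 7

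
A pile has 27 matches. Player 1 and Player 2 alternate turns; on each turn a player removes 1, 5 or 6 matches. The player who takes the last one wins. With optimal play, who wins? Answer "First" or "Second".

Mark each pile size as W (mover wins) or L (mover loses):
i:   0  1  2  3  4  5  6  7  8  9 10 11 12 13 14 15 16 17 18 19 20 21 22 23 24 25 26 27
     L  W  L  W  L  W  W  W  W  W  W  L  W  L  W  L  W  W  W  W  W  W  L  W  L  W  L  W
Position 27 is W, so the first player wins.

First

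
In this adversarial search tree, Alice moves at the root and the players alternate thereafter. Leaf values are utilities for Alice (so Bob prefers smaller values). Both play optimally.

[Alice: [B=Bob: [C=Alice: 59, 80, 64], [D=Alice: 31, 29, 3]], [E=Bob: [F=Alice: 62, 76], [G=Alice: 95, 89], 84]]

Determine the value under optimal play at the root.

76

C (Alice): max(59, 80, 64) = 80
D (Alice): max(31, 29, 3) = 31
B (Bob): min(80, 31) = 31
F (Alice): max(62, 76) = 76
G (Alice): max(95, 89) = 95
E (Bob): min(76, 95, 84) = 76
Root (Alice): max(31, 76) = 76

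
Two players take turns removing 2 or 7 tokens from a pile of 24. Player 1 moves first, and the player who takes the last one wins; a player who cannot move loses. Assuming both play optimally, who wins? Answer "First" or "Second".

Mark each pile size as W (mover wins) or L (mover loses):
i:   0  1  2  3  4  5  6  7  8  9 10 11 12 13 14 15 16 17 18 19 20 21 22 23 24
     L  L  W  W  L  L  W  W  W  L  L  W  W  L  L  W  W  W  L  L  W  W  L  L  W
Position 24 is W, so the first player wins.

First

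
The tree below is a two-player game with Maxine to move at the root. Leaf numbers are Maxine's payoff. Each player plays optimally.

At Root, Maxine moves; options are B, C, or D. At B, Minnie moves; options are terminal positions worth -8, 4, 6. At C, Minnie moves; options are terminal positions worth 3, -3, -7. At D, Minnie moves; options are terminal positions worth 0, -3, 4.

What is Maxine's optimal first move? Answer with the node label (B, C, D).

D

B (Minnie): min(-8, 4, 6) = -8
C (Minnie): min(3, -3, -7) = -7
D (Minnie): min(0, -3, 4) = -3
Root (Maxine): max(-8, -7, -3) = -3
Maxine picks the child with the highest value: D (value -3).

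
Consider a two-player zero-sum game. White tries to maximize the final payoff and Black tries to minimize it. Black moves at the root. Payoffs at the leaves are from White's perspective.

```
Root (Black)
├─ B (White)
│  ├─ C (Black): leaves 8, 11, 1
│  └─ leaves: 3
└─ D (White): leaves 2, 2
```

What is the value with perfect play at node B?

C: min(8, 11, 1) = 1
B: max(1, 3) = 3

3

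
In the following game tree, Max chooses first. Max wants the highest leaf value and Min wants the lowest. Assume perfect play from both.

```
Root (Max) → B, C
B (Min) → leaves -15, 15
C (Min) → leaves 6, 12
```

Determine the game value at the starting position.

B (Min): min(-15, 15) = -15
C (Min): min(6, 12) = 6
Root (Max): max(-15, 6) = 6

6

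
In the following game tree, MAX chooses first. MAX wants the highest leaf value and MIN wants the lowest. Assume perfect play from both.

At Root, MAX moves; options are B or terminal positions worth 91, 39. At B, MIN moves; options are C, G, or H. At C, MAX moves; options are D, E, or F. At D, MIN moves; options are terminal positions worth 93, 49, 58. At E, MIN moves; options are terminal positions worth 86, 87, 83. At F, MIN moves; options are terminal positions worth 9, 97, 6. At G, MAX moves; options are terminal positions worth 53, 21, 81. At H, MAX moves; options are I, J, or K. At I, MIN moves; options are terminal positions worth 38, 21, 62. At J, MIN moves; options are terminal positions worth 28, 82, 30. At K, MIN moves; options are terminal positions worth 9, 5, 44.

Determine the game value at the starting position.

91

D (MIN): min(93, 49, 58) = 49
E (MIN): min(86, 87, 83) = 83
F (MIN): min(9, 97, 6) = 6
C (MAX): max(49, 83, 6) = 83
G (MAX): max(53, 21, 81) = 81
I (MIN): min(38, 21, 62) = 21
J (MIN): min(28, 82, 30) = 28
K (MIN): min(9, 5, 44) = 5
H (MAX): max(21, 28, 5) = 28
B (MIN): min(83, 81, 28) = 28
Root (MAX): max(28, 91, 39) = 91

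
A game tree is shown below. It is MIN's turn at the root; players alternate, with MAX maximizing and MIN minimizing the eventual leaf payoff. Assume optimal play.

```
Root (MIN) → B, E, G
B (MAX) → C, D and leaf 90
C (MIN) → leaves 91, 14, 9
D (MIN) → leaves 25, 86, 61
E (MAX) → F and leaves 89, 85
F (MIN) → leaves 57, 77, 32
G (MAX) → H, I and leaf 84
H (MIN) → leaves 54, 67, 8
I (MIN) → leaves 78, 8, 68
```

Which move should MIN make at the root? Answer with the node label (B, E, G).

G

C (MIN): min(91, 14, 9) = 9
D (MIN): min(25, 86, 61) = 25
B (MAX): max(9, 25, 90) = 90
F (MIN): min(57, 77, 32) = 32
E (MAX): max(32, 89, 85) = 89
H (MIN): min(54, 67, 8) = 8
I (MIN): min(78, 8, 68) = 8
G (MAX): max(8, 8, 84) = 84
Root (MIN): min(90, 89, 84) = 84
MIN picks the child with the lowest value: G (value 84).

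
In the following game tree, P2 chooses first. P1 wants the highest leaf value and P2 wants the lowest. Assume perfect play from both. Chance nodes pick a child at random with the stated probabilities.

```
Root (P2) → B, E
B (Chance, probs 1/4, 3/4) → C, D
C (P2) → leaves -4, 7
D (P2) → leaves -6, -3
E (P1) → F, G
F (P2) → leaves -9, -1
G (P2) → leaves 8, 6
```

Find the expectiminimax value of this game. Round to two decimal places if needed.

C (P2): min(-4, 7) = -4
D (P2): min(-6, -3) = -6
B (Chance): 1/4·-4 + 3/4·-6 = -5.5
F (P2): min(-9, -1) = -9
G (P2): min(8, 6) = 6
E (P1): max(-9, 6) = 6
Root (P2): min(-5.5, 6) = -5.5

-5.5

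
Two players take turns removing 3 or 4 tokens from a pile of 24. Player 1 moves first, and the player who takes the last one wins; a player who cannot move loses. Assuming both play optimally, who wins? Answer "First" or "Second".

i:   0  1  2  3  4  5  6  7  8  9 10 11 12 13 14 15 16 17 18 19 20 21 22 23 24
     L  L  L  W  W  W  W  L  L  L  W  W  W  W  L  L  L  W  W  W  W  L  L  L  W
Position 24 is W, so the first player wins.

First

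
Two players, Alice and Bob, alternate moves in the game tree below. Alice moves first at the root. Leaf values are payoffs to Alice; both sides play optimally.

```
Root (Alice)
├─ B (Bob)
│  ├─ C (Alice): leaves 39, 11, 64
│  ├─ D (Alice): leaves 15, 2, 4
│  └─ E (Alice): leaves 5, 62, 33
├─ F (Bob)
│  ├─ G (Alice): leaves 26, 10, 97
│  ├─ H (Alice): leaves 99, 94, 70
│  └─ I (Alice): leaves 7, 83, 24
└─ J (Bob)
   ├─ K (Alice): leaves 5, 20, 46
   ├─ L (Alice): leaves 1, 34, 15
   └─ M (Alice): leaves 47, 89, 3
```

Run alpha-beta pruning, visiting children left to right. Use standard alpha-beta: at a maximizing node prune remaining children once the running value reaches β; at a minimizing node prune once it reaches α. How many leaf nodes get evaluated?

C [α=-∞,β=+∞]: v=64
D [α=-∞,β=64]: v=15
E [α=-∞,β=15]: v=62 after child 2 ≥ β → β-cutoff, skip 1
B [α=-∞,β=+∞]: v=15
G [α=15,β=+∞]: v=97
H [α=15,β=97]: v=99 after child 1 ≥ β → β-cutoff, skip 2
I [α=15,β=97]: v=83
F [α=15,β=+∞]: v=83
K [α=83,β=+∞]: v=46
J [α=83,β=+∞]: v=46 after child 1 ≤ α → α-cutoff, skip 2
Root [α=-∞,β=+∞]: v=83
Leaves evaluated: 18 of 27.

18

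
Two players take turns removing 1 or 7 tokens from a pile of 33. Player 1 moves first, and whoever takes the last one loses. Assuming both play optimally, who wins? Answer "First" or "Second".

Positions where the player to move wins (W) vs loses (L):
i:   0  1  2  3  4  5  6  7  8  9 10 11 12 13 14 15 16 17 18 19 20 21 22 23 24 25 26 27 28 29 30 31 32 33
     W  L  W  L  W  L  W  L  W  L  W  L  W  L  W  L  W  L  W  L  W  L  W  L  W  L  W  L  W  L  W  L  W  L
Position 33 is L, so the second player wins.

Second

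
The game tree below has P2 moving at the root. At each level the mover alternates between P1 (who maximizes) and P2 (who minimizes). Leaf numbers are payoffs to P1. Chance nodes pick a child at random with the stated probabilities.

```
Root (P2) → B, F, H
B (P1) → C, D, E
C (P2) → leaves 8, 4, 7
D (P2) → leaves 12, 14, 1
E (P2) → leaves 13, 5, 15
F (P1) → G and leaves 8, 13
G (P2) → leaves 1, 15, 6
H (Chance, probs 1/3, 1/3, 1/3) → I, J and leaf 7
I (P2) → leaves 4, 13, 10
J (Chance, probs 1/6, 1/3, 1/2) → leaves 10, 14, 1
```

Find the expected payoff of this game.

5

C (P2): min(8, 4, 7) = 4
D (P2): min(12, 14, 1) = 1
E (P2): min(13, 5, 15) = 5
B (P1): max(4, 1, 5) = 5
G (P2): min(1, 15, 6) = 1
F (P1): max(1, 8, 13) = 13
I (P2): min(4, 13, 10) = 4
J (Chance): 1/6·10 + 1/3·14 + 1/2·1 = 6.83
H (Chance): 1/3·4 + 1/3·6.83 + 1/3·7 = 5.94
Root (P2): min(5, 13, 5.94) = 5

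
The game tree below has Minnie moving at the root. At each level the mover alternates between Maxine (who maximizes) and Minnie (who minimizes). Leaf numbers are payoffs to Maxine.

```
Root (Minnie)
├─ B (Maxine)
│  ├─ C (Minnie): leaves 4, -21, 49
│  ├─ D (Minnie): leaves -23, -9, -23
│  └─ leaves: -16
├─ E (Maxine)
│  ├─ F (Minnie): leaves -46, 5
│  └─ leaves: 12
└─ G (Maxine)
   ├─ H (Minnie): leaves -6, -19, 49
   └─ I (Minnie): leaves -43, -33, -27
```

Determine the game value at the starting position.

C (Minnie): min(4, -21, 49) = -21
D (Minnie): min(-23, -9, -23) = -23
B (Maxine): max(-21, -23, -16) = -16
F (Minnie): min(-46, 5) = -46
E (Maxine): max(-46, 12) = 12
H (Minnie): min(-6, -19, 49) = -19
I (Minnie): min(-43, -33, -27) = -43
G (Maxine): max(-19, -43) = -19
Root (Minnie): min(-16, 12, -19) = -19

-19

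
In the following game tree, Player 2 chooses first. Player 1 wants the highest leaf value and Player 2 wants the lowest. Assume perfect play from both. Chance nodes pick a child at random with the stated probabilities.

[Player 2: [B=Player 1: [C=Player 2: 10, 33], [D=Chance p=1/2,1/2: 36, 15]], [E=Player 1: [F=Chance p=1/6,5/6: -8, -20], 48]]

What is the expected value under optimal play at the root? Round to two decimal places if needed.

25.5

C (Player 2): min(10, 33) = 10
D (Chance): 1/2·36 + 1/2·15 = 25.5
B (Player 1): max(10, 25.5) = 25.5
F (Chance): 1/6·-8 + 5/6·-20 = -18
E (Player 1): max(-18, 48) = 48
Root (Player 2): min(25.5, 48) = 25.5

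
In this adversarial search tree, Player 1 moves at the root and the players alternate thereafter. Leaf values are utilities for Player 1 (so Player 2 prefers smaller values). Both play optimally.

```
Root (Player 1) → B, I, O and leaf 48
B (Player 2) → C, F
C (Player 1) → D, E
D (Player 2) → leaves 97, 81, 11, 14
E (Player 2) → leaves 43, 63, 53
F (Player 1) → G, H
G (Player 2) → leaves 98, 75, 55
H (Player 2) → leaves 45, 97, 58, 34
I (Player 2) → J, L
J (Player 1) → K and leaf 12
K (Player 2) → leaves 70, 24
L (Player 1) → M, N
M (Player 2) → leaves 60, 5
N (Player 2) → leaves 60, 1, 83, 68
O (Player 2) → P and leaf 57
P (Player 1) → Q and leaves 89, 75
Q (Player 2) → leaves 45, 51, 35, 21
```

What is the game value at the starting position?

D (Player 2): min(97, 81, 11, 14) = 11
E (Player 2): min(43, 63, 53) = 43
C (Player 1): max(11, 43) = 43
G (Player 2): min(98, 75, 55) = 55
H (Player 2): min(45, 97, 58, 34) = 34
F (Player 1): max(55, 34) = 55
B (Player 2): min(43, 55) = 43
K (Player 2): min(70, 24) = 24
J (Player 1): max(24, 12) = 24
M (Player 2): min(60, 5) = 5
N (Player 2): min(60, 1, 83, 68) = 1
L (Player 1): max(5, 1) = 5
I (Player 2): min(24, 5) = 5
Q (Player 2): min(45, 51, 35, 21) = 21
P (Player 1): max(21, 89, 75) = 89
O (Player 2): min(89, 57) = 57
Root (Player 1): max(43, 5, 57, 48) = 57

57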